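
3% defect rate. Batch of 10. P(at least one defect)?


P(all good) = (97/100)^10 = 73742412689492826049/100000000000000000000
P(≥1 defect) = 26257587310507173951/100000000000000000000

P = 26257587310507173951/100000000000000000000 ≈ 26.26%


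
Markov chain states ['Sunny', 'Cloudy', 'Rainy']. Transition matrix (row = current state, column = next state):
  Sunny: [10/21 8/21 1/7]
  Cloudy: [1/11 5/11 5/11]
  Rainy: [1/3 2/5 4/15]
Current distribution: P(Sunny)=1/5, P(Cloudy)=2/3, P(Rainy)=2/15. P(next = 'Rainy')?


P(next=Rainy) = Σᵢ P(now=i)×P(i→Rainy)
= 1/5×1/7 + 2/3×5/11 + 2/15×4/15
= 1/35 + 10/33 + 8/225 = 6361/17325

P = 6361/17325 ≈ 0.3672


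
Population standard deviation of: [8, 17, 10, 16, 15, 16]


Mean = 82/6 = 41/3
  (8-41/3)²=289/9
  (17-41/3)²=100/9
  (10-41/3)²=121/9
  (16-41/3)²=49/9
  (15-41/3)²=16/9
  (16-41/3)²=49/9
Σ(x-μ)² = 208/3
σ² = (208/3)/6 = 104/9

σ = √(104/9) ≈ 3.3993


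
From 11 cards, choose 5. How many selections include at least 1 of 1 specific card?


Complement: C(11,5) - C(10,5) = 462 - 252 = 210

210


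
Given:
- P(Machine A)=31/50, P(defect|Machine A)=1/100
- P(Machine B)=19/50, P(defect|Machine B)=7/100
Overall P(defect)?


P(B) = Σ P(B|Aᵢ)×P(Aᵢ)
  1/100×31/50 = 31/5000
  7/100×19/50 = 133/5000
Sum = 41/1250

P(defect) = 41/1250 ≈ 3.28%


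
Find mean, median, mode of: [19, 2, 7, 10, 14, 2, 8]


Sorted: [2, 2, 7, 8, 10, 14, 19]
Mean = 62/7
Median = 8
Freq: {19: 1, 2: 2, 7: 1, 10: 1, 14: 1, 8: 1}
Mode: [2]

Mean=62/7, Median=8, Mode=2


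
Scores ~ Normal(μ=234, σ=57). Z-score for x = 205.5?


z = (x - μ)/σ = (205.5 - 234)/57 = -0.5

z = -0.5


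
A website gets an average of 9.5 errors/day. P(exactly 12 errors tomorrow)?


Poisson(λ=9.5): P(X=12) = e^(-λ)×λ^k/k!
= e^(-9.5) × 9.5^12 / 12!
≈ 7.485182989e-05 × 540360087663 / 479001600 ≈ 0.084440

P(X=12) ≈ 0.084440 ≈ 8.44%


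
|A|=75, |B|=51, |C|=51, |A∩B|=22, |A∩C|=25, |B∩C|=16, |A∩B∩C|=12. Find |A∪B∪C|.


|A∪B∪C| = 75+51+51-22-25-16+12 = 126

|A∪B∪C| = 126


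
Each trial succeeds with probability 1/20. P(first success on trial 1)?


Geometric: P(X=1) = (1-p)^(k-1)×p = (19/20)^0×1/20 = 1/20

P(X=1) = 1/20 ≈ 5.00%


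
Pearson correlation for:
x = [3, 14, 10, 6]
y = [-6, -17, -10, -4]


n=4, Σx=33, Σy=-37, Σxy=-380, Σx²=341, Σy²=441
r = (4×(-380) - 33×(-37))/√((4×341 - 33²)(4×441 - (-37)²))
= -299/√(275×395) = -299/√108625 ≈ -299/329.5831 ≈ -0.9072

r ≈ -0.9072


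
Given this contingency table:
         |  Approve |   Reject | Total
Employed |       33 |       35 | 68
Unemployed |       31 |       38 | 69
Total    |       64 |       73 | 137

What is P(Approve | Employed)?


P(Approve | Employed) = 33/(33+35) = 33/68

P(Approve|Employed) = 33/68 ≈ 48.53%


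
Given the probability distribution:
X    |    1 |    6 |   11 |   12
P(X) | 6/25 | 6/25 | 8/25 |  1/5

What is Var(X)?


E[X] = 38/5
E[X²] = 382/5
Var(X) = E[X²] - (E[X])² = 382/5 - 1444/25 = 466/25

Var(X) = 466/25 ≈ 18.6400


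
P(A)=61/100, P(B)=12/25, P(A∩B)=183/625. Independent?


P(A)×P(B) = 183/625
P(A∩B) = 183/625
Equal ✓ → Independent

Yes, independent


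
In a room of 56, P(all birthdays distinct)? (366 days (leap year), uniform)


P(all different) = Π(366-i)/366 for i=0..55
= (366/366)×(365/366)×...×(311/366)
= 0.011818

P ≈ 0.0118 ≈ 1.18%


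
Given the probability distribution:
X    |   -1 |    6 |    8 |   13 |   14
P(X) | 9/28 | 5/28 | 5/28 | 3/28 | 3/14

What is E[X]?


E[X] = Σ x·P(X=x)
= (-1)×(9/28) + (6)×(5/28) + (8)×(5/28) + (13)×(3/28) + (14)×(3/14)
= 46/7

E[X] = 46/7


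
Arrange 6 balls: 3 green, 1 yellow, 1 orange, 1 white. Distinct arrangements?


6!/(3!×1!×1!×1!) = 120

120


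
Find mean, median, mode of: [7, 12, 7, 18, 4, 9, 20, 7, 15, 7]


Sorted: [4, 7, 7, 7, 7, 9, 12, 15, 18, 20]
Mean = 106/10 = 53/5
Median = 8
Freq: {7: 4, 12: 1, 18: 1, 4: 1, 9: 1, 20: 1, 15: 1}
Mode: [7]

Mean=53/5, Median=8, Mode=7


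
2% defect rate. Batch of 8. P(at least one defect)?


P(all good) = (49/50)^8 = 33232930569601/39062500000000
P(≥1 defect) = 5829569430399/39062500000000

P = 5829569430399/39062500000000 ≈ 14.92%


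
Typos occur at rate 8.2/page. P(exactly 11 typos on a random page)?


Poisson(λ=8.2): P(X=11) = e^(-λ)×λ^k/k!
= e^(-8.2) × 8.2^11 / 11!
≈ 0.00027465357 × 11270738569.5 / 39916800 ≈ 0.077550

P(X=11) ≈ 0.077550 ≈ 7.76%


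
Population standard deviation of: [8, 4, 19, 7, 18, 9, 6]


Mean = 71/7
  (8-71/7)²=225/49
  (4-71/7)²=1849/49
  (19-71/7)²=3844/49
  (7-71/7)²=484/49
  (18-71/7)²=3025/49
  (9-71/7)²=64/49
  (6-71/7)²=841/49
Σ(x-μ)² = 1476/7
σ² = (1476/7)/7 = 1476/49

σ = √(1476/49) ≈ 5.4884


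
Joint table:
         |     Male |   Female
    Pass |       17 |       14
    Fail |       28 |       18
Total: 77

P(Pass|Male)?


P(Pass|Male) = 17/(17+28) = 17/45

P = 17/45 ≈ 37.78%


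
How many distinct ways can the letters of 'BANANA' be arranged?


Letters: 6, freq: {'B': 1, 'A': 3, 'N': 2}
6!/(1!×3!×2!) = 720/12 = 60

60


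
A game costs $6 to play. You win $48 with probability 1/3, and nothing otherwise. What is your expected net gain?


E[gain] = (48-6)×1/3 + (-6)×2/3
= 14 - 4 = 10

Expected net gain = $10 ≈ $10.00


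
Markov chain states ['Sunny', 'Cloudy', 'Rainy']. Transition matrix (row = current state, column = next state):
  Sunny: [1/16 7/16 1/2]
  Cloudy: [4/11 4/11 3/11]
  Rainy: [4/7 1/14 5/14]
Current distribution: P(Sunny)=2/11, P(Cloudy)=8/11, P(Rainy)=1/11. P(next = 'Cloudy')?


P(next=Cloudy) = Σᵢ P(now=i)×P(i→Cloudy)
= 2/11×7/16 + 8/11×4/11 + 1/11×1/14
= 7/88 + 32/121 + 1/154 = 2375/6776

P = 2375/6776 ≈ 0.3505


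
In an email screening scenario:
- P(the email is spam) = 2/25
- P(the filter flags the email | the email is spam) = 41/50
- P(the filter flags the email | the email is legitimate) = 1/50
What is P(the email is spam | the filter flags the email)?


Using Bayes' theorem:
P(A|B) = P(B|A)·P(A) / P(B)

P(the filter flags the email) = 41/50 × 2/25 + 1/50 × 23/25
= 41/625 + 23/1250 = 21/250

P(the email is spam|the filter flags the email) = (41/625) / (21/250) = 82/105

P(the email is spam|the filter flags the email) = 82/105 ≈ 78.10%


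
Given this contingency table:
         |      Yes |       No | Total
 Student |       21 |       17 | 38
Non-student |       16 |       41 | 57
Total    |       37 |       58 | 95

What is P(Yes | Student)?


P(Yes | Student) = 21/(21+17) = 21/38

P(Yes|Student) = 21/38 ≈ 55.26%


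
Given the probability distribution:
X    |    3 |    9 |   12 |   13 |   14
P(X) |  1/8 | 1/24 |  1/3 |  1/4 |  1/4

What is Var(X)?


E[X] = 23/2
E[X²] = 575/4
Var(X) = E[X²] - (E[X])² = 575/4 - 529/4 = 23/2

Var(X) = 23/2 ≈ 11.5000


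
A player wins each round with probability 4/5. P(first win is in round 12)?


Geometric: P(X=12) = (1-p)^(k-1)×p = (1/5)^11×4/5 = 4/244140625

P(X=12) = 4/244140625 ≈ 0.00%


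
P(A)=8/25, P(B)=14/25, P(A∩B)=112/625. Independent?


P(A)×P(B) = 112/625
P(A∩B) = 112/625
Equal ✓ → Independent

Yes, independent


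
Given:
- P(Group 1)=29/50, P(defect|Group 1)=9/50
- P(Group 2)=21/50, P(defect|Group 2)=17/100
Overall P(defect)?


P(B) = Σ P(B|Aᵢ)×P(Aᵢ)
  9/50×29/50 = 261/2500
  17/100×21/50 = 357/5000
Sum = 879/5000

P(defect) = 879/5000 ≈ 17.58%


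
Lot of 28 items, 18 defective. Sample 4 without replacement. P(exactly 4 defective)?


Hypergeometric: C(18,4)×C(10,0)/C(28,4)
= 3060×1/20475 = 68/455

P(X=4) = 68/455 ≈ 14.95%


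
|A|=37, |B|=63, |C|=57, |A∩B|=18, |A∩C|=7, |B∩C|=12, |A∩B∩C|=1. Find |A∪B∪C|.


|A∪B∪C| = 37+63+57-18-7-12+1 = 121

|A∪B∪C| = 121


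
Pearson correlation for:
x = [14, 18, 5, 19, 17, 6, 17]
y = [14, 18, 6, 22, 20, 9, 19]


n=7, Σx=96, Σy=108, Σxy=1685, Σx²=1520, Σy²=1882
r = (7×1685 - 96×108)/√((7×1520 - 96²)(7×1882 - 108²))
= 1427/√(1424×1510) = 1427/√2150240 ≈ 1427/1466.3697 ≈ 0.9732

r ≈ 0.9732


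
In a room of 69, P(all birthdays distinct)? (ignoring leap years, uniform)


P(all different) = Π(365-i)/365 for i=0..68
= (365/365)×(364/365)×...×(297/365)
= 0.001036

P ≈ 0.0010 ≈ 0.10%


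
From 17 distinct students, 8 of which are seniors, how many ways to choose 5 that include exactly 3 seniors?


Choose 3 of the 8 seniors and 2 of the other 9 students:
C(8,3)×C(9,2) = 56×36 = 2016

2016


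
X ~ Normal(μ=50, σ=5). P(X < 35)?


z = (35-50)/5 = -3.0
P(Z < -3.0) = 0.0013

P(X < 35) ≈ 0.0013


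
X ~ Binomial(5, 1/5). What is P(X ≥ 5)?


P(X ≥ 5) = Σ P(X=i) for i=5..5
P(X=5) = 1/3125
Sum = 1/3125

P(X ≥ 5) = 1/3125 ≈ 0.03%


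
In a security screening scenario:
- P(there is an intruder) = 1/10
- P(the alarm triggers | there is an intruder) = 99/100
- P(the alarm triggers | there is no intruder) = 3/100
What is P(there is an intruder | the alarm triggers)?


Using Bayes' theorem:
P(A|B) = P(B|A)·P(A) / P(B)

P(the alarm triggers) = 99/100 × 1/10 + 3/100 × 9/10
= 99/1000 + 27/1000 = 63/500

P(there is an intruder|the alarm triggers) = (99/1000) / (63/500) = 11/14

P(there is an intruder|the alarm triggers) = 11/14 ≈ 78.57%


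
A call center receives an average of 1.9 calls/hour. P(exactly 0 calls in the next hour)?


Poisson(λ=1.9): P(X=0) = e^(-λ)×λ^k/k!
= e^(-1.9) × 1.9^0 / 0!
≈ 0.1495686192 × 1 / 1 ≈ 0.149569

P(X=0) ≈ 0.149569 ≈ 14.96%


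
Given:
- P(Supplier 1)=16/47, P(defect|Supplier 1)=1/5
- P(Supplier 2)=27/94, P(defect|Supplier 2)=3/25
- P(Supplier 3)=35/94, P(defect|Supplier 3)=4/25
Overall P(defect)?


P(B) = Σ P(B|Aᵢ)×P(Aᵢ)
  1/5×16/47 = 16/235
  3/25×27/94 = 81/2350
  4/25×35/94 = 14/235
Sum = 381/2350

P(defect) = 381/2350 ≈ 16.21%


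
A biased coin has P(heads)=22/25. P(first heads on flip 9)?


Geometric: P(X=9) = (1-p)^(k-1)×p = (3/25)^8×22/25 = 144342/3814697265625

P(X=9) = 144342/3814697265625 ≈ 0.00%


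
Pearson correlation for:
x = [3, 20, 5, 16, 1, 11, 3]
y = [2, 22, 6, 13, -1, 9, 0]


n=7, Σx=59, Σy=51, Σxy=782, Σx²=821, Σy²=775
r = (7×782 - 59×51)/√((7×821 - 59²)(7×775 - 51²))
= 2465/√(2266×2824) = 2465/√6399184 ≈ 2465/2529.6608 ≈ 0.9744

r ≈ 0.9744


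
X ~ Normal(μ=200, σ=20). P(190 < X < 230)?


z₁=(190-200)/20=-0.5, z₂=(230-200)/20=1.5
P = Φ(1.5) - Φ(-0.5) = 0.933193 - 0.308538 = 0.624655 ≈ 0.6247

P(190 < X < 230) ≈ 0.6247


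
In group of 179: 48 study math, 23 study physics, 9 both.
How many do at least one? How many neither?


|A∪B| = 48+23-9 = 62
Neither = 179-62 = 117

At least one: 62; Neither: 117


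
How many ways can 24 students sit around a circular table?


Circular arrangements of 24 distinct objects: fix one position to break rotational symmetry.
(n-1)! = 23! = 25852016738884976640000

25852016738884976640000


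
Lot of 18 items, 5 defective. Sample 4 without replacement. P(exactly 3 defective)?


Hypergeometric: C(5,3)×C(13,1)/C(18,4)
= 10×13/3060 = 13/306

P(X=3) = 13/306 ≈ 4.25%


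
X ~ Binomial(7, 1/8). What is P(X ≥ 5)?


P(X ≥ 5) = Σ P(X=i) for i=5..7
P(X=5) = 1029/2097152
P(X=6) = 49/2097152
P(X=7) = 1/2097152
Sum = 1079/2097152

P(X ≥ 5) = 1079/2097152 ≈ 0.05%


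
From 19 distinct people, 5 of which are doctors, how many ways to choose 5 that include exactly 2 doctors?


Choose 2 of the 5 doctors and 3 of the other 14 people:
C(5,2)×C(14,3) = 10×364 = 3640

3640


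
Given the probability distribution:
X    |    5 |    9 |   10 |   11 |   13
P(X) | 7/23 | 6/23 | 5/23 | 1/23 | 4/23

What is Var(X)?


E[X] = 202/23
E[X²] = 1958/23
Var(X) = E[X²] - (E[X])² = 1958/23 - 40804/529 = 4230/529

Var(X) = 4230/529 ≈ 7.9962


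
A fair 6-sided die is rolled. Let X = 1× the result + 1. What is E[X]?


E[die] = (1+6)/2 = 7/2
E[X] = 1×7/2 + 1 = 9/2

E[X] = 9/2


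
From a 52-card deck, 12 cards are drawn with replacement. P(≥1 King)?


P(not a King) = 48/52 = 12/13
P(none in 12 draws) = (12/13)^12 = 8916100448256/23298085122481
P(≥1 King) = 1 - 8916100448256/23298085122481 = 14381984674225/23298085122481

P = 14381984674225/23298085122481 ≈ 61.73%


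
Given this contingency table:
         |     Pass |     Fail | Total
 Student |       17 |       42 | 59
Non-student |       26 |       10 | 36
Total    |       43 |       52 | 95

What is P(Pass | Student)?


P(Pass | Student) = 17/(17+42) = 17/59

P(Pass|Student) = 17/59 ≈ 28.81%


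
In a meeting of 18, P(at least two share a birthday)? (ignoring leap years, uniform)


P(all different) = Π(365-i)/365 for i=0..17
= 0.653089
P(match) = 1 - 0.653089 = 0.346911

P ≈ 0.3469 ≈ 34.69%


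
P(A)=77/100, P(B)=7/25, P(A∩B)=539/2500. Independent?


P(A)×P(B) = 539/2500
P(A∩B) = 539/2500
Equal ✓ → Independent

Yes, independent


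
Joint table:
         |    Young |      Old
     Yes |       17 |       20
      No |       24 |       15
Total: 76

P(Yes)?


P(Yes) = (17+20)/76 = 37/76

P(Yes) = 37/76 ≈ 48.68%


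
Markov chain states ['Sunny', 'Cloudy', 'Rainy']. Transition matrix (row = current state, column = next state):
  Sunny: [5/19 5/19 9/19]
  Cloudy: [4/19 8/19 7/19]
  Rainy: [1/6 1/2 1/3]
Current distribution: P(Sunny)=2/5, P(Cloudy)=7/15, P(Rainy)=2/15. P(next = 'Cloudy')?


P(next=Cloudy) = Σᵢ P(now=i)×P(i→Cloudy)
= 2/5×5/19 + 7/15×8/19 + 2/15×1/2
= 2/19 + 56/285 + 1/15 = 7/19

P = 7/19 ≈ 0.3684


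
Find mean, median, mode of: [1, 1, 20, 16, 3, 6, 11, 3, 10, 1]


Sorted: [1, 1, 1, 3, 3, 6, 10, 11, 16, 20]
Mean = 72/10 = 36/5
Median = 9/2
Freq: {1: 3, 20: 1, 16: 1, 3: 2, 6: 1, 11: 1, 10: 1}
Mode: [1]

Mean=36/5, Median=9/2, Mode=1


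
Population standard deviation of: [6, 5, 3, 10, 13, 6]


Mean = 43/6
  (6-43/6)²=49/36
  (5-43/6)²=169/36
  (3-43/6)²=625/36
  (10-43/6)²=289/36
  (13-43/6)²=1225/36
  (6-43/6)²=49/36
Σ(x-μ)² = 401/6
σ² = (401/6)/6 = 401/36

σ = √(401/36) ≈ 3.3375


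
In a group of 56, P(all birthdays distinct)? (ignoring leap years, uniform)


P(all different) = Π(365-i)/365 for i=0..55
= (365/365)×(364/365)×...×(310/365)
= 0.011668

P ≈ 0.0117 ≈ 1.17%


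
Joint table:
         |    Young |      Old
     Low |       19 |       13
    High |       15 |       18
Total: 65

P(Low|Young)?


P(Low|Young) = 19/(19+15) = 19/34

P = 19/34 ≈ 55.88%


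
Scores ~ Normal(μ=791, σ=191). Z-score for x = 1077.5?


z = (x - μ)/σ = (1077.5 - 791)/191 = 1.5

z = 1.5


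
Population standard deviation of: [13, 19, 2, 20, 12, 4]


Mean = 70/6 = 35/3
  (13-35/3)²=16/9
  (19-35/3)²=484/9
  (2-35/3)²=841/9
  (20-35/3)²=625/9
  (12-35/3)²=1/9
  (4-35/3)²=529/9
Σ(x-μ)² = 832/3
σ² = (832/3)/6 = 416/9

σ = √(416/9) ≈ 6.7987


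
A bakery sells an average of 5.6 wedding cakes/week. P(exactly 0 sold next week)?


Poisson(λ=5.6): P(X=0) = e^(-λ)×λ^k/k!
= e^(-5.6) × 5.6^0 / 0!
≈ 0.003697863716 × 1 / 1 ≈ 0.003698

P(X=0) ≈ 0.003698 ≈ 0.37%


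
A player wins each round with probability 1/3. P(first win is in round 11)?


Geometric: P(X=11) = (1-p)^(k-1)×p = (2/3)^10×1/3 = 1024/177147

P(X=11) = 1024/177147 ≈ 0.58%


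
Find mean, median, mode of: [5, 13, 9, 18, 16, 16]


Sorted: [5, 9, 13, 16, 16, 18]
Mean = 77/6
Median = 29/2
Freq: {5: 1, 13: 1, 9: 1, 18: 1, 16: 2}
Mode: [16]

Mean=77/6, Median=29/2, Mode=16


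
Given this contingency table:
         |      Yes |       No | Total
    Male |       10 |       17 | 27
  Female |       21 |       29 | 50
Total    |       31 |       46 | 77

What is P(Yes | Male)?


P(Yes | Male) = 10/(10+17) = 10/27

P(Yes|Male) = 10/27 ≈ 37.04%


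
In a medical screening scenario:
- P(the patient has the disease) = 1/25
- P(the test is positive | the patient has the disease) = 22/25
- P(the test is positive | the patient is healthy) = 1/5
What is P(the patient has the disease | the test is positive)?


Using Bayes' theorem:
P(A|B) = P(B|A)·P(A) / P(B)

P(the test is positive) = 22/25 × 1/25 + 1/5 × 24/25
= 22/625 + 24/125 = 142/625

P(the patient has the disease|the test is positive) = (22/625) / (142/625) = 11/71

P(the patient has the disease|the test is positive) = 11/71 ≈ 15.49%


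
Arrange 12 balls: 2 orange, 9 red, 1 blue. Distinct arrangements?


12!/(2!×9!×1!) = 660

660


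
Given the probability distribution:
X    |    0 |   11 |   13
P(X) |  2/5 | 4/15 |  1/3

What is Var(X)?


E[X] = 109/15
E[X²] = 443/5
Var(X) = E[X²] - (E[X])² = 443/5 - 11881/225 = 8054/225

Var(X) = 8054/225 ≈ 35.7956


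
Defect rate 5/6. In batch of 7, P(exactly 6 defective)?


Binomial: P(X=6) = C(7,6)×p^6×(1-p)^1
= 7 × 15625/46656 × 1/6 = 109375/279936

P(X=6) = 109375/279936 ≈ 39.07%


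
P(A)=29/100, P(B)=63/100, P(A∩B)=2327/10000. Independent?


P(A)×P(B) = 1827/10000
P(A∩B) = 2327/10000
Not equal → NOT independent

No, not independent


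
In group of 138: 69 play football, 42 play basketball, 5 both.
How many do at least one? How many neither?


|A∪B| = 69+42-5 = 106
Neither = 138-106 = 32

At least one: 106; Neither: 32


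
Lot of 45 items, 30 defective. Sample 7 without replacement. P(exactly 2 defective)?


Hypergeometric: C(30,2)×C(15,5)/C(45,7)
= 435×3003/45379620 = 203/7052

P(X=2) = 203/7052 ≈ 2.88%


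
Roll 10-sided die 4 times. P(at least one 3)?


P(no 3)^4 = (9/10)^4 = 6561/10000
P(≥1) = 1 - 6561/10000 = 3439/10000

P = 3439/10000 ≈ 34.39%


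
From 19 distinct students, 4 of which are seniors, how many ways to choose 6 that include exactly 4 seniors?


Choose 4 of the 4 seniors and 2 of the other 15 students:
C(4,4)×C(15,2) = 1×105 = 105

105


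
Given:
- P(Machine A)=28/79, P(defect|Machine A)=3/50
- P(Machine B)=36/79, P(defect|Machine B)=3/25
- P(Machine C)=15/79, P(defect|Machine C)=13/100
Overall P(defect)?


P(B) = Σ P(B|Aᵢ)×P(Aᵢ)
  3/50×28/79 = 42/1975
  3/25×36/79 = 108/1975
  13/100×15/79 = 39/1580
Sum = 159/1580

P(defect) = 159/1580 ≈ 10.06%


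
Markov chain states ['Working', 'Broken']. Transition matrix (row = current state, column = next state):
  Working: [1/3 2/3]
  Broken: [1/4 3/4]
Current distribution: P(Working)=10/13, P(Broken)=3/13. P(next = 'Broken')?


P(next=Broken) = Σᵢ P(now=i)×P(i→Broken)
= 10/13×2/3 + 3/13×3/4
= 20/39 + 9/52 = 107/156

P = 107/156 ≈ 0.6859


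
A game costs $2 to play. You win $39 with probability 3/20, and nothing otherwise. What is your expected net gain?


E[gain] = (39-2)×3/20 + (-2)×17/20
= 111/20 - 17/10 = 77/20

Expected net gain = $77/20 ≈ $3.85


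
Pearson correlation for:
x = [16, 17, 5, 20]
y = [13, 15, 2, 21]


n=4, Σx=58, Σy=51, Σxy=893, Σx²=970, Σy²=839
r = (4×893 - 58×51)/√((4×970 - 58²)(4×839 - 51²))
= 614/√(516×755) = 614/√389580 ≈ 614/624.1634 ≈ 0.9837

r ≈ 0.9837


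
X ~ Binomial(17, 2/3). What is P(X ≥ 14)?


P(X ≥ 14) = Σ P(X=i) for i=14..17
P(X=14) = 11141120/129140163
P(X=15) = 4456448/129140163
P(X=16) = 1114112/129140163
P(X=17) = 131072/129140163
Sum = 16842752/129140163

P(X ≥ 14) = 16842752/129140163 ≈ 13.04%


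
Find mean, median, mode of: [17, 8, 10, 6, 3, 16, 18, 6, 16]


Sorted: [3, 6, 6, 8, 10, 16, 16, 17, 18]
Mean = 100/9
Median = 10
Freq: {17: 1, 8: 1, 10: 1, 6: 2, 3: 1, 16: 2, 18: 1}
Mode: [6, 16]

Mean=100/9, Median=10, Mode=[6, 16]


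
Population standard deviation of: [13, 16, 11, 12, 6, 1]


Mean = 59/6
  (13-59/6)²=361/36
  (16-59/6)²=1369/36
  (11-59/6)²=49/36
  (12-59/6)²=169/36
  (6-59/6)²=529/36
  (1-59/6)²=2809/36
Σ(x-μ)² = 881/6
σ² = (881/6)/6 = 881/36

σ = √(881/36) ≈ 4.9469


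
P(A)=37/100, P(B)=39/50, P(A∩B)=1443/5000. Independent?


P(A)×P(B) = 1443/5000
P(A∩B) = 1443/5000
Equal ✓ → Independent

Yes, independent


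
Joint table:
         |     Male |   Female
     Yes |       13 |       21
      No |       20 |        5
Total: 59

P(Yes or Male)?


P(Yes∨Male) = P(Yes) + P(Male) - P(Yes∧Male)
= (34 + 33 - 13)/59 = 54/59

P = 54/59 ≈ 91.53%


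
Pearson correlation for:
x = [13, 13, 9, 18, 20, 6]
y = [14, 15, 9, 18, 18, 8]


n=6, Σx=79, Σy=82, Σxy=1190, Σx²=1179, Σy²=1214
r = (6×1190 - 79×82)/√((6×1179 - 79²)(6×1214 - 82²))
= 662/√(833×560) = 662/√466480 ≈ 662/682.9934 ≈ 0.9693

r ≈ 0.9693


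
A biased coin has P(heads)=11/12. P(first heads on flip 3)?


Geometric: P(X=3) = (1-p)^(k-1)×p = (1/12)^2×11/12 = 11/1728

P(X=3) = 11/1728 ≈ 0.64%


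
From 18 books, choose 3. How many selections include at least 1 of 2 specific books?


Complement: C(18,3) - C(16,3) = 816 - 560 = 256

256


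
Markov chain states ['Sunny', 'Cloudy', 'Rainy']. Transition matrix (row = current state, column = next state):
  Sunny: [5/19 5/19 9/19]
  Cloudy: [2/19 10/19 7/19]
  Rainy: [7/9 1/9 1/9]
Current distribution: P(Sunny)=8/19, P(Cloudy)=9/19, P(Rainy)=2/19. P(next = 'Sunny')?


P(next=Sunny) = Σᵢ P(now=i)×P(i→Sunny)
= 8/19×5/19 + 9/19×2/19 + 2/19×7/9
= 40/361 + 18/361 + 14/171 = 788/3249

P = 788/3249 ≈ 0.2425


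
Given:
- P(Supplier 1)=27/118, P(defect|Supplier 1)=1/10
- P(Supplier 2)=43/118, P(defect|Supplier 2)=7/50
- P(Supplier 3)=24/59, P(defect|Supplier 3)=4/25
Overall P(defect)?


P(B) = Σ P(B|Aᵢ)×P(Aᵢ)
  1/10×27/118 = 27/1180
  7/50×43/118 = 301/5900
  4/25×24/59 = 96/1475
Sum = 41/295

P(defect) = 41/295 ≈ 13.90%


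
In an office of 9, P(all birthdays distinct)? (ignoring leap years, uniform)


P(all different) = Π(365-i)/365 for i=0..8
= (365/365)×(364/365)×...×(357/365)
= 0.905376

P ≈ 0.9054 ≈ 90.54%


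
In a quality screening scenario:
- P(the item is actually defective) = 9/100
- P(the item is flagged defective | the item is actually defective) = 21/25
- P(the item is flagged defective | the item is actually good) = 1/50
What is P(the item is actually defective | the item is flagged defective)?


Using Bayes' theorem:
P(A|B) = P(B|A)·P(A) / P(B)

P(the item is flagged defective) = 21/25 × 9/100 + 1/50 × 91/100
= 189/2500 + 91/5000 = 469/5000

P(the item is actually defective|the item is flagged defective) = (189/2500) / (469/5000) = 54/67

P(the item is actually defective|the item is flagged defective) = 54/67 ≈ 80.60%


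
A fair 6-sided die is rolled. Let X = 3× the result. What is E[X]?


E[die] = (1+6)/2 = 7/2
E[X] = 3 × 7/2 = 21/2

E[X] = 21/2


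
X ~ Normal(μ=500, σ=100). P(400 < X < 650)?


z₁=(400-500)/100=-1.0, z₂=(650-500)/100=1.5
P = Φ(1.5) - Φ(-1.0) = 0.933193 - 0.158655 = 0.774538 ≈ 0.7745

P(400 < X < 650) ≈ 0.7745


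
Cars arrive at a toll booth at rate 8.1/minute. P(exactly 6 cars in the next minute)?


Poisson(λ=8.1): P(X=6) = e^(-λ)×λ^k/k!
= e^(-8.1) × 8.1^6 / 6!
≈ 0.0003035391381 × 282429.536481 / 720 ≈ 0.119067

P(X=6) ≈ 0.119067 ≈ 11.91%


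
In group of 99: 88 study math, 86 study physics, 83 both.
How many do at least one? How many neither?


|A∪B| = 88+86-83 = 91
Neither = 99-91 = 8

At least one: 91; Neither: 8


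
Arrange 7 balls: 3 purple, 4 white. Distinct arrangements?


7!/(3!×4!) = 35

35


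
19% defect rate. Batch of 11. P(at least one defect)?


P(all good) = (81/100)^11 = 984770902183611232881/10000000000000000000000
P(≥1 defect) = 9015229097816388767119/10000000000000000000000

P = 9015229097816388767119/10000000000000000000000 ≈ 90.15%


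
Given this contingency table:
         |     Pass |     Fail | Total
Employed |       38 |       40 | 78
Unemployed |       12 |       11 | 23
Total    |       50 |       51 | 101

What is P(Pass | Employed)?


P(Pass | Employed) = 38/(38+40) = 38/78 = 19/39

P(Pass|Employed) = 19/39 ≈ 48.72%


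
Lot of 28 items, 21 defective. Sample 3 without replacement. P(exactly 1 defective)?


Hypergeometric: C(21,1)×C(7,2)/C(28,3)
= 21×21/3276 = 7/52

P(X=1) = 7/52 ≈ 13.46%


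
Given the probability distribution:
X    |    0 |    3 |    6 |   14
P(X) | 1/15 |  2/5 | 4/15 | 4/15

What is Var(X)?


E[X] = 98/15
E[X²] = 982/15
Var(X) = E[X²] - (E[X])² = 982/15 - 9604/225 = 5126/225

Var(X) = 5126/225 ≈ 22.7822


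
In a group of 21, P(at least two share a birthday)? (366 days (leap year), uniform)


P(all different) = Π(366-i)/366 for i=0..20
= 0.557221
P(match) = 1 - 0.557221 = 0.442779

P ≈ 0.4428 ≈ 44.28%


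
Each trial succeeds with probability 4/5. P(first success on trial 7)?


Geometric: P(X=7) = (1-p)^(k-1)×p = (1/5)^6×4/5 = 4/78125

P(X=7) = 4/78125 ≈ 0.01%


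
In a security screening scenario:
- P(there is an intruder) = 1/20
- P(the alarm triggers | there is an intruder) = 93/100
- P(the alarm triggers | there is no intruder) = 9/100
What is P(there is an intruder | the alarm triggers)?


Using Bayes' theorem:
P(A|B) = P(B|A)·P(A) / P(B)

P(the alarm triggers) = 93/100 × 1/20 + 9/100 × 19/20
= 93/2000 + 171/2000 = 33/250

P(there is an intruder|the alarm triggers) = (93/2000) / (33/250) = 31/88

P(there is an intruder|the alarm triggers) = 31/88 ≈ 35.23%


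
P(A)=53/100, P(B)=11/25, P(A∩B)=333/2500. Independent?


P(A)×P(B) = 583/2500
P(A∩B) = 333/2500
Not equal → NOT independent

No, not independent


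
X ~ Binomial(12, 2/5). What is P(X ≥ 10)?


P(X ≥ 10) = Σ P(X=i) for i=10..12
P(X=10) = 608256/244140625
P(X=11) = 73728/244140625
P(X=12) = 4096/244140625
Sum = 137216/48828125

P(X ≥ 10) = 137216/48828125 ≈ 0.28%


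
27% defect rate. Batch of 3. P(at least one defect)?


P(all good) = (73/100)^3 = 389017/1000000
P(≥1 defect) = 610983/1000000

P = 610983/1000000 ≈ 61.10%


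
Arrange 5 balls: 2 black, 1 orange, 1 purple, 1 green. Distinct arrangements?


5!/(2!×1!×1!×1!) = 60

60


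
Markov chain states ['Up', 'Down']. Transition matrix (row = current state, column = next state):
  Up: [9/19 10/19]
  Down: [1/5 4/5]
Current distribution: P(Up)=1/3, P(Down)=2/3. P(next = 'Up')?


P(next=Up) = Σᵢ P(now=i)×P(i→Up)
= 1/3×9/19 + 2/3×1/5
= 3/19 + 2/15 = 83/285

P = 83/285 ≈ 0.2912


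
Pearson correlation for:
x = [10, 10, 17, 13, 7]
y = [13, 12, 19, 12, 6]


n=5, Σx=57, Σy=62, Σxy=771, Σx²=707, Σy²=854
r = (5×771 - 57×62)/√((5×707 - 57²)(5×854 - 62²))
= 321/√(286×426) = 321/√121836 ≈ 321/349.0501 ≈ 0.9196

r ≈ 0.9196


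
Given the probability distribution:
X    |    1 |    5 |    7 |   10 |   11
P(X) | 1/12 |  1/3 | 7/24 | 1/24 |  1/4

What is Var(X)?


E[X] = 167/24
E[X²] = 457/8
Var(X) = E[X²] - (E[X])² = 457/8 - 27889/576 = 5015/576

Var(X) = 5015/576 ≈ 8.7066


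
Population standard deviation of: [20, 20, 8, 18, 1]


Mean = 67/5
  (20-67/5)²=1089/25
  (20-67/5)²=1089/25
  (8-67/5)²=729/25
  (18-67/5)²=529/25
  (1-67/5)²=3844/25
Σ(x-μ)² = 1456/5
σ² = (1456/5)/5 = 1456/25

σ = √(1456/25) ≈ 7.6315


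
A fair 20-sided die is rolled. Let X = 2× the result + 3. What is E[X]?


E[die] = (1+20)/2 = 21/2
E[X] = 2×21/2 + 3 = 24

E[X] = 24


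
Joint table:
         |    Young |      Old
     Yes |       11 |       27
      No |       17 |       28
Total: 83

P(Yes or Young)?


P(Yes∨Young) = P(Yes) + P(Young) - P(Yes∧Young)
= (38 + 28 - 11)/83 = 55/83

P = 55/83 ≈ 66.27%


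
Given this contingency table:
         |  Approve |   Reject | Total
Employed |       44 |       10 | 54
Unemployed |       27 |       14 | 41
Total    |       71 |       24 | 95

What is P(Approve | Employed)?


P(Approve | Employed) = 44/(44+10) = 44/54 = 22/27

P(Approve|Employed) = 22/27 ≈ 81.48%


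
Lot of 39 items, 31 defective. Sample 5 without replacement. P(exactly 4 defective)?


Hypergeometric: C(31,4)×C(8,1)/C(39,5)
= 31465×8/575757 = 35960/82251

P(X=4) = 35960/82251 ≈ 43.72%


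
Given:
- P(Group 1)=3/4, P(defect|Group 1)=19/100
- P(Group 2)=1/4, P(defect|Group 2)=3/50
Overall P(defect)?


P(B) = Σ P(B|Aᵢ)×P(Aᵢ)
  19/100×3/4 = 57/400
  3/50×1/4 = 3/200
Sum = 63/400

P(defect) = 63/400 ≈ 15.75%


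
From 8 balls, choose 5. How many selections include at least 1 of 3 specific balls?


Complement: C(8,5) - C(5,5) = 56 - 1 = 55

55


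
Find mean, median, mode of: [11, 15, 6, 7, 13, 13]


Sorted: [6, 7, 11, 13, 13, 15]
Mean = 65/6
Median = 12
Freq: {11: 1, 15: 1, 6: 1, 7: 1, 13: 2}
Mode: [13]

Mean=65/6, Median=12, Mode=13


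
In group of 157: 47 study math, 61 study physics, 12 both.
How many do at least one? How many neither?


|A∪B| = 47+61-12 = 96
Neither = 157-96 = 61

At least one: 96; Neither: 61


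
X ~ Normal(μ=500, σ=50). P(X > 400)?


z = (400-500)/50 = -2.0
P(X > 400) = 1 - P(Z ≤ -2.0) = 1 - 0.0228 = 0.9772

P(X > 400) ≈ 0.9772


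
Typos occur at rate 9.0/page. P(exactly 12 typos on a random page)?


Poisson(λ=9.0): P(X=12) = e^(-λ)×λ^k/k!
= e^(-9.0) × 9.0^12 / 12!
≈ 0.0001234098041 × 282429536481 / 479001600 ≈ 0.072765

P(X=12) ≈ 0.072765 ≈ 7.28%


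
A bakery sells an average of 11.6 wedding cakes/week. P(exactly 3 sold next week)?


Poisson(λ=11.6): P(X=3) = e^(-λ)×λ^k/k!
= e^(-11.6) × 11.6^3 / 3!
≈ 9.166087736e-06 × 1560.896 / 6 ≈ 0.002385

P(X=3) ≈ 0.002385 ≈ 0.24%


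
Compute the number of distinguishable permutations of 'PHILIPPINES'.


Letters: 11, freq: {'P': 3, 'H': 1, 'I': 3, 'L': 1, 'N': 1, 'E': 1, 'S': 1}
11!/(3!×1!×3!×1!×1!×1!×1!) = 39916800/36 = 1108800

1108800


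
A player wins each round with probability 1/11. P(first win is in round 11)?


Geometric: P(X=11) = (1-p)^(k-1)×p = (10/11)^10×1/11 = 10000000000/285311670611

P(X=11) = 10000000000/285311670611 ≈ 3.50%


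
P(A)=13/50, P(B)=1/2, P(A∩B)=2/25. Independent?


P(A)×P(B) = 13/100
P(A∩B) = 2/25
Not equal → NOT independent

No, not independent


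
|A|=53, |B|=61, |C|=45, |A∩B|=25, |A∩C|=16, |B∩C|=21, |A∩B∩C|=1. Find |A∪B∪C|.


|A∪B∪C| = 53+61+45-25-16-21+1 = 98

|A∪B∪C| = 98


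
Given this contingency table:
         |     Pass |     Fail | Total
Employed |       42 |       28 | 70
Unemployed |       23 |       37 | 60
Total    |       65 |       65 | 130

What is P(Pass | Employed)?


P(Pass | Employed) = 42/(42+28) = 42/70 = 3/5

P(Pass|Employed) = 3/5 ≈ 60.00%


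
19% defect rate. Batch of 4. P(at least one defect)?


P(all good) = (81/100)^4 = 43046721/100000000
P(≥1 defect) = 56953279/100000000

P = 56953279/100000000 ≈ 56.95%


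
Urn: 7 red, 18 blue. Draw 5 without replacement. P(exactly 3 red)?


Hypergeometric: C(7,3)×C(18,2)/C(25,5)
= 35×153/53130 = 51/506

P(X=3) = 51/506 ≈ 10.08%


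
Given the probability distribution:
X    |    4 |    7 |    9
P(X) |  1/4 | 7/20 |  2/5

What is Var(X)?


E[X] = 141/20
E[X²] = 1071/20
Var(X) = E[X²] - (E[X])² = 1071/20 - 19881/400 = 1539/400

Var(X) = 1539/400 ≈ 3.8475


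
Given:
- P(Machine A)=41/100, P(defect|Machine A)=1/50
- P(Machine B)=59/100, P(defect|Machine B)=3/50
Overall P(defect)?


P(B) = Σ P(B|Aᵢ)×P(Aᵢ)
  1/50×41/100 = 41/5000
  3/50×59/100 = 177/5000
Sum = 109/2500

P(defect) = 109/2500 ≈ 4.36%


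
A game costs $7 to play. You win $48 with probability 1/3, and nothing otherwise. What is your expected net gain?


E[gain] = (48-7)×1/3 + (-7)×2/3
= 41/3 - 14/3 = 9

Expected net gain = $9 ≈ $9.00


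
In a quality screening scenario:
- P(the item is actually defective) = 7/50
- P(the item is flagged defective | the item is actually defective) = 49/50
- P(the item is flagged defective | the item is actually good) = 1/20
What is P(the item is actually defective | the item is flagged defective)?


Using Bayes' theorem:
P(A|B) = P(B|A)·P(A) / P(B)

P(the item is flagged defective) = 49/50 × 7/50 + 1/20 × 43/50
= 343/2500 + 43/1000 = 901/5000

P(the item is actually defective|the item is flagged defective) = (343/2500) / (901/5000) = 686/901

P(the item is actually defective|the item is flagged defective) = 686/901 ≈ 76.14%


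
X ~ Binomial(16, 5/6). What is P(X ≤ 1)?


P(X ≤ 1) = Σ P(X=i) for i=0..1
P(X=0) = 1/2821109907456
P(X=1) = 5/176319369216
Sum = 1/34828517376

P(X ≤ 1) = 1/34828517376 ≈ 0.00%


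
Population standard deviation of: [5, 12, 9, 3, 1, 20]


Mean = 50/6 = 25/3
  (5-25/3)²=100/9
  (12-25/3)²=121/9
  (9-25/3)²=4/9
  (3-25/3)²=256/9
  (1-25/3)²=484/9
  (20-25/3)²=1225/9
Σ(x-μ)² = 730/3
σ² = (730/3)/6 = 365/9

σ = √(365/9) ≈ 6.3683


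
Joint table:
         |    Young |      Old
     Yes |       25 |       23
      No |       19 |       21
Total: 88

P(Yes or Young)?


P(Yes∨Young) = P(Yes) + P(Young) - P(Yes∧Young)
= (48 + 44 - 25)/88 = 67/88

P = 67/88 ≈ 76.14%


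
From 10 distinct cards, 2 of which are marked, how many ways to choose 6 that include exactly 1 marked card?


Choose 1 of the 2 marked cards and 5 of the other 8 cards:
C(2,1)×C(8,5) = 2×56 = 112

112


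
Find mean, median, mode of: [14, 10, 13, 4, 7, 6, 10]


Sorted: [4, 6, 7, 10, 10, 13, 14]
Mean = 64/7
Median = 10
Freq: {14: 1, 10: 2, 13: 1, 4: 1, 7: 1, 6: 1}
Mode: [10]

Mean=64/7, Median=10, Mode=10


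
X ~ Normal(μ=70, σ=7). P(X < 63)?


z = (63-70)/7 = -1.0
P(Z < -1.0) = 0.1587

P(X < 63) ≈ 0.1587


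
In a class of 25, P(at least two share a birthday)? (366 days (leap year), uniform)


P(all different) = Π(366-i)/366 for i=0..24
= 0.432316
P(match) = 1 - 0.432316 = 0.567684

P ≈ 0.5677 ≈ 56.77%


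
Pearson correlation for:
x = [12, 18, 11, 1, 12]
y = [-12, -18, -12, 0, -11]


n=5, Σx=54, Σy=-53, Σxy=-732, Σx²=734, Σy²=733
r = (5×(-732) - 54×(-53))/√((5×734 - 54²)(5×733 - (-53)²))
= -798/√(754×856) = -798/√645424 ≈ -798/803.3828 ≈ -0.9933

r ≈ -0.9933


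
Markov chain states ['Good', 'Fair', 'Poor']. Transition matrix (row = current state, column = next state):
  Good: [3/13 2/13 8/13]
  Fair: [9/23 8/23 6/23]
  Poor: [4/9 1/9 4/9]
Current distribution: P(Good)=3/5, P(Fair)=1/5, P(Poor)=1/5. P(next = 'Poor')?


P(next=Poor) = Σᵢ P(now=i)×P(i→Poor)
= 3/5×8/13 + 1/5×6/23 + 1/5×4/9
= 24/65 + 6/115 + 4/45 = 6866/13455

P = 6866/13455 ≈ 0.5103


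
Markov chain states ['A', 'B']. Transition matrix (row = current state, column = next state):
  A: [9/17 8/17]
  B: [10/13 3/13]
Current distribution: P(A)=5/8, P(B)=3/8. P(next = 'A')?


P(next=A) = Σᵢ P(now=i)×P(i→A)
= 5/8×9/17 + 3/8×10/13
= 45/136 + 15/52 = 1095/1768

P = 1095/1768 ≈ 0.6193


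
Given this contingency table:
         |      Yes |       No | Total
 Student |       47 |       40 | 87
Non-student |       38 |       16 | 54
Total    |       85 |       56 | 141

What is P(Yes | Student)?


P(Yes | Student) = 47/(47+40) = 47/87

P(Yes|Student) = 47/87 ≈ 54.02%


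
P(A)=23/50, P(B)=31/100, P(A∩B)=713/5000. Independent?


P(A)×P(B) = 713/5000
P(A∩B) = 713/5000
Equal ✓ → Independent

Yes, independent


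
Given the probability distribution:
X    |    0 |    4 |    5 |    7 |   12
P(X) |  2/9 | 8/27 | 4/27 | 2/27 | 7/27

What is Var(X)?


E[X] = 50/9
E[X²] = 1334/27
Var(X) = E[X²] - (E[X])² = 1334/27 - 2500/81 = 1502/81

Var(X) = 1502/81 ≈ 18.5432


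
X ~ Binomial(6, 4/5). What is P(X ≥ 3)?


P(X ≥ 3) = Σ P(X=i) for i=3..6
P(X=3) = 256/3125
P(X=4) = 768/3125
P(X=5) = 6144/15625
P(X=6) = 4096/15625
Sum = 3072/3125

P(X ≥ 3) = 3072/3125 ≈ 98.30%


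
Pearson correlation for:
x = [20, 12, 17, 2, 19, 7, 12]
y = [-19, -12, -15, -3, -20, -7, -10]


n=7, Σx=89, Σy=-86, Σxy=-1334, Σx²=1391, Σy²=1288
r = (7×(-1334) - 89×(-86))/√((7×1391 - 89²)(7×1288 - (-86)²))
= -1684/√(1816×1620) = -1684/√2941920 ≈ -1684/1715.2026 ≈ -0.9818

r ≈ -0.9818


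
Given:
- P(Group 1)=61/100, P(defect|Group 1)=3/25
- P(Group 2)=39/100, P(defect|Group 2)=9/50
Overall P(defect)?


P(B) = Σ P(B|Aᵢ)×P(Aᵢ)
  3/25×61/100 = 183/2500
  9/50×39/100 = 351/5000
Sum = 717/5000

P(defect) = 717/5000 ≈ 14.34%


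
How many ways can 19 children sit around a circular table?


Circular arrangements of 19 distinct objects: fix one position to break rotational symmetry.
(n-1)! = 18! = 6402373705728000

6402373705728000


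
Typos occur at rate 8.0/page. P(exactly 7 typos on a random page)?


Poisson(λ=8.0): P(X=7) = e^(-λ)×λ^k/k!
= e^(-8.0) × 8.0^7 / 7!
≈ 0.0003354626279 × 2097152 / 5040 ≈ 0.139587

P(X=7) ≈ 0.139587 ≈ 13.96%


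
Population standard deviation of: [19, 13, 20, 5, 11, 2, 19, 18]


Mean = 107/8
  (19-107/8)²=2025/64
  (13-107/8)²=9/64
  (20-107/8)²=2809/64
  (5-107/8)²=4489/64
  (11-107/8)²=361/64
  (2-107/8)²=8281/64
  (19-107/8)²=2025/64
  (18-107/8)²=1369/64
Σ(x-μ)² = 2671/8
σ² = (2671/8)/8 = 2671/64

σ = √(2671/64) ≈ 6.4602


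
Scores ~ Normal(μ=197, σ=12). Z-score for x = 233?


z = (x - μ)/σ = (233 - 197)/12 = 3.0

z = 3.0


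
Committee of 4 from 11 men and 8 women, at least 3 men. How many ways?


Count by #men:
  3M,1W: C(11,3)×C(8,1)=1320
  4M,0W: C(11,4)×C(8,0)=330
Total = 1650

1650


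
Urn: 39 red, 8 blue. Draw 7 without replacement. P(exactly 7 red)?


Hypergeometric: C(39,7)×C(8,0)/C(47,7)
= 15380937×1/62891499 = 466089/1905803

P(X=7) = 466089/1905803 ≈ 24.46%


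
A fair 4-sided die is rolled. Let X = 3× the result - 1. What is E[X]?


E[die] = (1+4)/2 = 5/2
E[X] = 3×5/2 - 1 = 13/2

E[X] = 13/2


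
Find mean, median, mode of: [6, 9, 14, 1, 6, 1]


Sorted: [1, 1, 6, 6, 9, 14]
Mean = 37/6
Median = 6
Freq: {6: 2, 9: 1, 14: 1, 1: 2}
Mode: [1, 6]

Mean=37/6, Median=6, Mode=[1, 6]


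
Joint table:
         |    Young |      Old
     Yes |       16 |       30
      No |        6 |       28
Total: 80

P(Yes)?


P(Yes) = (16+30)/80 = 46/80 = 23/40

P(Yes) = 23/40 ≈ 57.50%


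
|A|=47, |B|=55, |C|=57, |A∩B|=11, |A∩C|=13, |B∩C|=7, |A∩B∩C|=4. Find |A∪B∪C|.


|A∪B∪C| = 47+55+57-11-13-7+4 = 132

|A∪B∪C| = 132


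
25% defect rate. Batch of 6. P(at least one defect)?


P(all good) = (3/4)^6 = 729/4096
P(≥1 defect) = 3367/4096

P = 3367/4096 ≈ 82.20%


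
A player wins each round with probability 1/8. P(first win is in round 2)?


Geometric: P(X=2) = (1-p)^(k-1)×p = (7/8)^1×1/8 = 7/64

P(X=2) = 7/64 ≈ 10.94%


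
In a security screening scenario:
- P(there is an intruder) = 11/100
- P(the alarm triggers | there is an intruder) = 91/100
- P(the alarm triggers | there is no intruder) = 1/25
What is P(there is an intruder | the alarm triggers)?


Using Bayes' theorem:
P(A|B) = P(B|A)·P(A) / P(B)

P(the alarm triggers) = 91/100 × 11/100 + 1/25 × 89/100
= 1001/10000 + 89/2500 = 1357/10000

P(there is an intruder|the alarm triggers) = (1001/10000) / (1357/10000) = 1001/1357

P(there is an intruder|the alarm triggers) = 1001/1357 ≈ 73.77%


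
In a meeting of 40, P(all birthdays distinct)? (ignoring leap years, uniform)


P(all different) = Π(365-i)/365 for i=0..39
= (365/365)×(364/365)×...×(326/365)
= 0.108768

P ≈ 0.1088 ≈ 10.88%


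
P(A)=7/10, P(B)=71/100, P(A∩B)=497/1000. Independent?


P(A)×P(B) = 497/1000
P(A∩B) = 497/1000
Equal ✓ → Independent

Yes, independent


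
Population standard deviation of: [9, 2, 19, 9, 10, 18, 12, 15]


Mean = 94/8 = 47/4
  (9-47/4)²=121/16
  (2-47/4)²=1521/16
  (19-47/4)²=841/16
  (9-47/4)²=121/16
  (10-47/4)²=49/16
  (18-47/4)²=625/16
  (12-47/4)²=1/16
  (15-47/4)²=169/16
Σ(x-μ)² = 431/2
σ² = (431/2)/8 = 431/16

σ = √(431/16) ≈ 5.1901
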